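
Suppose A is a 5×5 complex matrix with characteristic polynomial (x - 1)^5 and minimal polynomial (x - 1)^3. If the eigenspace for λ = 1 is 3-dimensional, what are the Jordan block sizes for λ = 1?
Block sizes for λ = 1: [3, 1, 1]

Step 1 — from the characteristic polynomial, algebraic multiplicity of λ = 1 is 5. From dim ker(A − (1)·I) = 3, there are exactly 3 Jordan blocks for λ = 1.
Step 2 — from the minimal polynomial, the factor (x − 1)^3 tells us the largest block for λ = 1 has size 3.
Step 3 — with total size 5, 3 blocks, and largest block 3, the block sizes (in nonincreasing order) are [3, 1, 1].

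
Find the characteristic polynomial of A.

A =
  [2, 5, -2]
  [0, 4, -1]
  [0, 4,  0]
x^3 - 6*x^2 + 12*x - 8

Expanding det(x·I − A) (e.g. by cofactor expansion or by noting that A is similar to its Jordan form J, which has the same characteristic polynomial as A) gives
  χ_A(x) = x^3 - 6*x^2 + 12*x - 8
which factors as (x - 2)^3. The eigenvalues (with algebraic multiplicities) are λ = 2 with multiplicity 3.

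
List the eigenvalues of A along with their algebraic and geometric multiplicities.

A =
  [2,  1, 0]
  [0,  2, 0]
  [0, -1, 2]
λ = 2: alg = 3, geom = 2

Step 1 — factor the characteristic polynomial to read off the algebraic multiplicities:
  χ_A(x) = (x - 2)^3

Step 2 — compute geometric multiplicities via the rank-nullity identity g(λ) = n − rank(A − λI):
  rank(A − (2)·I) = 1, so dim ker(A − (2)·I) = n − 1 = 2

Summary:
  λ = 2: algebraic multiplicity = 3, geometric multiplicity = 2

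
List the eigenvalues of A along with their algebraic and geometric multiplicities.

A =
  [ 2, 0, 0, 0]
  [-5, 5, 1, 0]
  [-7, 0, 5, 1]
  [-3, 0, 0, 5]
λ = 2: alg = 1, geom = 1; λ = 5: alg = 3, geom = 1

Step 1 — factor the characteristic polynomial to read off the algebraic multiplicities:
  χ_A(x) = (x - 5)^3*(x - 2)

Step 2 — compute geometric multiplicities via the rank-nullity identity g(λ) = n − rank(A − λI):
  rank(A − (2)·I) = 3, so dim ker(A − (2)·I) = n − 3 = 1
  rank(A − (5)·I) = 3, so dim ker(A − (5)·I) = n − 3 = 1

Summary:
  λ = 2: algebraic multiplicity = 1, geometric multiplicity = 1
  λ = 5: algebraic multiplicity = 3, geometric multiplicity = 1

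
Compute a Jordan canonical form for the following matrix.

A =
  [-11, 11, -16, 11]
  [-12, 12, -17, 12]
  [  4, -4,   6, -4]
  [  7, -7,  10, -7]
J_3(0) ⊕ J_1(0)

The characteristic polynomial is
  det(x·I − A) = x^4

Eigenvalues and multiplicities (the geometric multiplicity of λ is n − rank(A − λI), which equals the number of Jordan blocks for λ):
  λ = 0: algebraic multiplicity = 4, geometric multiplicity = 2

Determining the block sizes for each eigenvalue:
  λ = 0: with am = 4 and gm = 2, the partition is not yet determined (e.g. several partitions of 4 into 2 parts exist). Let N = A − (0)·I. Computing rank(N^1) = 2, rank(N^2) = 1, rank(N^3) = 0; the number of blocks of size ≥ j is rank(N^{j−1}) − rank(N^j), giving [2, 1, 1]. So we have 1 block(s) of size 3, 1 block(s) of size 1 → block sizes [3, 1]

Assembling the blocks gives a Jordan form
J =
  [0, 1, 0, 0]
  [0, 0, 1, 0]
  [0, 0, 0, 0]
  [0, 0, 0, 0]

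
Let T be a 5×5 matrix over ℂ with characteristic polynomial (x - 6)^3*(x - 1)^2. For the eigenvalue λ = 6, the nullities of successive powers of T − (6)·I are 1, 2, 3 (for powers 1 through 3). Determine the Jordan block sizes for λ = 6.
Block sizes for λ = 6: [3]

From the dimensions of kernels of powers, the number of Jordan blocks of size at least j is d_j − d_{j−1} where d_j = dim ker(N^j) (with d_0 = 0). Computing the differences gives [1, 1, 1].
The number of blocks of size exactly k is (#blocks of size ≥ k) − (#blocks of size ≥ k + 1), so the partition is: 1 block(s) of size 3.
In nonincreasing order the block sizes are [3].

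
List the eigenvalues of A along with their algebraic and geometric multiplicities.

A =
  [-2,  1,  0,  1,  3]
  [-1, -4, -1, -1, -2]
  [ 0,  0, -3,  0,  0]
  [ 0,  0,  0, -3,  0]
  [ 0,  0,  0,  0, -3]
λ = -3: alg = 5, geom = 3

Step 1 — factor the characteristic polynomial to read off the algebraic multiplicities:
  χ_A(x) = (x + 3)^5

Step 2 — compute geometric multiplicities via the rank-nullity identity g(λ) = n − rank(A − λI):
  rank(A − (-3)·I) = 2, so dim ker(A − (-3)·I) = n − 2 = 3

Summary:
  λ = -3: algebraic multiplicity = 5, geometric multiplicity = 3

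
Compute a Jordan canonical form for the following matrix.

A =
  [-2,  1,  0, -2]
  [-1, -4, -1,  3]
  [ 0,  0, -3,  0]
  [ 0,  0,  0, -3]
J_3(-3) ⊕ J_1(-3)

The characteristic polynomial is
  det(x·I − A) = x^4 + 12*x^3 + 54*x^2 + 108*x + 81 = (x + 3)^4

Eigenvalues and multiplicities (the geometric multiplicity of λ is n − rank(A − λI), which equals the number of Jordan blocks for λ):
  λ = -3: algebraic multiplicity = 4, geometric multiplicity = 2

Determining the block sizes for each eigenvalue:
  λ = -3: with am = 4 and gm = 2, the partition is not yet determined (e.g. several partitions of 4 into 2 parts exist). Let N = A − (-3)·I. Computing rank(N^1) = 2, rank(N^2) = 1, rank(N^3) = 0; the number of blocks of size ≥ j is rank(N^{j−1}) − rank(N^j), giving [2, 1, 1]. So we have 1 block(s) of size 3, 1 block(s) of size 1 → block sizes [3, 1]

Assembling the blocks gives a Jordan form
J =
  [-3,  1,  0,  0]
  [ 0, -3,  1,  0]
  [ 0,  0, -3,  0]
  [ 0,  0,  0, -3]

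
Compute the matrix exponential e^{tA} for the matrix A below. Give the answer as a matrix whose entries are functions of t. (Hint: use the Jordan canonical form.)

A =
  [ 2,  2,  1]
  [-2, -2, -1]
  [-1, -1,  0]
e^{tA} =
  [-t^2/2 + 2*t + 1, -t^2/2 + 2*t, t]
  [t^2/2 - 2*t, t^2/2 - 2*t + 1, -t]
  [-t, -t, 1]

Strategy: write A = P · J · P⁻¹ where J is a Jordan canonical form, so e^{tA} = P · e^{tJ} · P⁻¹, and e^{tJ} can be computed block-by-block.

A has Jordan form
J =
  [0, 1, 0]
  [0, 0, 1]
  [0, 0, 0]
(up to reordering of blocks).

Per-block formulas:
  For a 3×3 Jordan block J_3(0): exp(t · J_3(0)) = e^(0t)·(I + t·N + (t^2/2)·N^2), where N is the 3×3 nilpotent shift.

After assembling e^{tJ} and conjugating by P, we get:

e^{tA} =
  [-t^2/2 + 2*t + 1, -t^2/2 + 2*t, t]
  [t^2/2 - 2*t, t^2/2 - 2*t + 1, -t]
  [-t, -t, 1]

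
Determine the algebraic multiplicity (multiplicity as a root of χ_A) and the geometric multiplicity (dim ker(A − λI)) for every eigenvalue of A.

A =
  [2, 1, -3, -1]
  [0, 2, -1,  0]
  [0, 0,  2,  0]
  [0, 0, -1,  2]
λ = 2: alg = 4, geom = 2

Step 1 — factor the characteristic polynomial to read off the algebraic multiplicities:
  χ_A(x) = (x - 2)^4

Step 2 — compute geometric multiplicities via the rank-nullity identity g(λ) = n − rank(A − λI):
  rank(A − (2)·I) = 2, so dim ker(A − (2)·I) = n − 2 = 2

Summary:
  λ = 2: algebraic multiplicity = 4, geometric multiplicity = 2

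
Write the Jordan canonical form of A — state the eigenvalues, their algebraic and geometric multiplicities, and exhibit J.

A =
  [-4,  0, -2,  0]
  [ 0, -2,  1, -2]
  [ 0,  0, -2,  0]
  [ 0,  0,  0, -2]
J_1(-4) ⊕ J_2(-2) ⊕ J_1(-2)

The characteristic polynomial is
  det(x·I − A) = x^4 + 10*x^3 + 36*x^2 + 56*x + 32 = (x + 2)^3*(x + 4)

Eigenvalues and multiplicities (the geometric multiplicity of λ is n − rank(A − λI), which equals the number of Jordan blocks for λ):
  λ = -4: algebraic multiplicity = 1, geometric multiplicity = 1
  λ = -2: algebraic multiplicity = 3, geometric multiplicity = 2

Determining the block sizes for each eigenvalue:
  λ = -4: one block (gm = 1), so the single block has size am = 1 → block sizes [1]
  λ = -2: 2 blocks summing to 3 forces exactly one block of size 2 and the rest size 1 → block sizes [2, 1]

Assembling the blocks gives a Jordan form
J =
  [-4,  0,  0,  0]
  [ 0, -2,  1,  0]
  [ 0,  0, -2,  0]
  [ 0,  0,  0, -2]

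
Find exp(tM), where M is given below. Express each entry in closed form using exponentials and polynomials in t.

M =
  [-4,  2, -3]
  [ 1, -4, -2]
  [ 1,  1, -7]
e^{tM} =
  [t*exp(-5*t) + exp(-5*t), t^2*exp(-5*t)/2 + 2*t*exp(-5*t), -t^2*exp(-5*t)/2 - 3*t*exp(-5*t)]
  [t*exp(-5*t), t^2*exp(-5*t)/2 + t*exp(-5*t) + exp(-5*t), -t^2*exp(-5*t)/2 - 2*t*exp(-5*t)]
  [t*exp(-5*t), t^2*exp(-5*t)/2 + t*exp(-5*t), -t^2*exp(-5*t)/2 - 2*t*exp(-5*t) + exp(-5*t)]

Strategy: write M = P · J · P⁻¹ where J is a Jordan canonical form, so e^{tM} = P · e^{tJ} · P⁻¹, and e^{tJ} can be computed block-by-block.

M has Jordan form
J =
  [-5,  1,  0]
  [ 0, -5,  1]
  [ 0,  0, -5]
(up to reordering of blocks).

Per-block formulas:
  For a 3×3 Jordan block J_3(-5): exp(t · J_3(-5)) = e^(-5t)·(I + t·N + (t^2/2)·N^2), where N is the 3×3 nilpotent shift.

After assembling e^{tJ} and conjugating by P, we get:

e^{tM} =
  [t*exp(-5*t) + exp(-5*t), t^2*exp(-5*t)/2 + 2*t*exp(-5*t), -t^2*exp(-5*t)/2 - 3*t*exp(-5*t)]
  [t*exp(-5*t), t^2*exp(-5*t)/2 + t*exp(-5*t) + exp(-5*t), -t^2*exp(-5*t)/2 - 2*t*exp(-5*t)]
  [t*exp(-5*t), t^2*exp(-5*t)/2 + t*exp(-5*t), -t^2*exp(-5*t)/2 - 2*t*exp(-5*t) + exp(-5*t)]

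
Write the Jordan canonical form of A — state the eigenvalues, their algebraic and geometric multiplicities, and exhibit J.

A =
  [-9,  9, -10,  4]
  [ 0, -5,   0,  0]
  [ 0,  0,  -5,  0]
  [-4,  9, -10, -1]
J_2(-5) ⊕ J_1(-5) ⊕ J_1(-5)

The characteristic polynomial is
  det(x·I − A) = x^4 + 20*x^3 + 150*x^2 + 500*x + 625 = (x + 5)^4

Eigenvalues and multiplicities (the geometric multiplicity of λ is n − rank(A − λI), which equals the number of Jordan blocks for λ):
  λ = -5: algebraic multiplicity = 4, geometric multiplicity = 3

Determining the block sizes for each eigenvalue:
  λ = -5: 3 blocks summing to 4 forces exactly one block of size 2 and the rest size 1 → block sizes [2, 1, 1]

Assembling the blocks gives a Jordan form
J =
  [-5,  1,  0,  0]
  [ 0, -5,  0,  0]
  [ 0,  0, -5,  0]
  [ 0,  0,  0, -5]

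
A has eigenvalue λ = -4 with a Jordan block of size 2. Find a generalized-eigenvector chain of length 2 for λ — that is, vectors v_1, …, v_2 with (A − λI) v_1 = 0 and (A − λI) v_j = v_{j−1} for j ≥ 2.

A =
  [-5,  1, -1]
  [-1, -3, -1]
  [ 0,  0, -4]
A Jordan chain for λ = -4 of length 2:
v_1 = (-1, -1, 0)ᵀ
v_2 = (1, 0, 0)ᵀ

Let N = A − (-4)·I. We want v_2 with N^2 v_2 = 0 but N^1 v_2 ≠ 0; then v_{j-1} := N · v_j for j = 2, …, 2.

Pick v_2 = (1, 0, 0)ᵀ.
Then v_1 = N · v_2 = (-1, -1, 0)ᵀ.

Sanity check: (A − (-4)·I) v_1 = (0, 0, 0)ᵀ = 0. ✓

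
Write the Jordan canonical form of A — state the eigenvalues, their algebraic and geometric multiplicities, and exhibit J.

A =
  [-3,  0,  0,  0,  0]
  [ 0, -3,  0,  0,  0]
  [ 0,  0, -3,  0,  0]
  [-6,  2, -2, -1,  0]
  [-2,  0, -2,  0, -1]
J_1(-3) ⊕ J_1(-3) ⊕ J_1(-3) ⊕ J_1(-1) ⊕ J_1(-1)

The characteristic polynomial is
  det(x·I − A) = x^5 + 11*x^4 + 46*x^3 + 90*x^2 + 81*x + 27 = (x + 1)^2*(x + 3)^3

Eigenvalues and multiplicities (the geometric multiplicity of λ is n − rank(A − λI), which equals the number of Jordan blocks for λ):
  λ = -3: algebraic multiplicity = 3, geometric multiplicity = 3
  λ = -1: algebraic multiplicity = 2, geometric multiplicity = 2

Determining the block sizes for each eigenvalue:
  λ = -3: gm = am = 3, so every block has size 1 → block sizes [1, 1, 1]
  λ = -1: gm = am = 2, so every block has size 1 → block sizes [1, 1]

Assembling the blocks gives a Jordan form
J =
  [-3,  0,  0,  0,  0]
  [ 0, -3,  0,  0,  0]
  [ 0,  0, -3,  0,  0]
  [ 0,  0,  0, -1,  0]
  [ 0,  0,  0,  0, -1]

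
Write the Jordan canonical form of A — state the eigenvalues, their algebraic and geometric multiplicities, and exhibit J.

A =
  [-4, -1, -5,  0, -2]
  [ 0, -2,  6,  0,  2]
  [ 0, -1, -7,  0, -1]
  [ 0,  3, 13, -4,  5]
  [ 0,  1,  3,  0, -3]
J_3(-4) ⊕ J_1(-4) ⊕ J_1(-4)

The characteristic polynomial is
  det(x·I − A) = x^5 + 20*x^4 + 160*x^3 + 640*x^2 + 1280*x + 1024 = (x + 4)^5

Eigenvalues and multiplicities (the geometric multiplicity of λ is n − rank(A − λI), which equals the number of Jordan blocks for λ):
  λ = -4: algebraic multiplicity = 5, geometric multiplicity = 3

Determining the block sizes for each eigenvalue:
  λ = -4: with am = 5 and gm = 3, the partition is not yet determined (e.g. several partitions of 5 into 3 parts exist). Let N = A − (-4)·I. Computing rank(N^1) = 2, rank(N^2) = 1, rank(N^3) = 0; the number of blocks of size ≥ j is rank(N^{j−1}) − rank(N^j), giving [3, 1, 1]. So we have 1 block(s) of size 3, 2 block(s) of size 1 → block sizes [3, 1, 1]

Assembling the blocks gives a Jordan form
J =
  [-4,  1,  0,  0,  0]
  [ 0, -4,  1,  0,  0]
  [ 0,  0, -4,  0,  0]
  [ 0,  0,  0, -4,  0]
  [ 0,  0,  0,  0, -4]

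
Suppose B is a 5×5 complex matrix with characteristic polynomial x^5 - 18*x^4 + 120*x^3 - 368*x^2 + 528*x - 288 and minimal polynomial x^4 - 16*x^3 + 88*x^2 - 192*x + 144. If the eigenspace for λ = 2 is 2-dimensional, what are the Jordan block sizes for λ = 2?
Block sizes for λ = 2: [2, 1]

Step 1 — from the characteristic polynomial, algebraic multiplicity of λ = 2 is 3. From dim ker(B − (2)·I) = 2, there are exactly 2 Jordan blocks for λ = 2.
Step 2 — from the minimal polynomial, the factor (x − 2)^2 tells us the largest block for λ = 2 has size 2.
Step 3 — with total size 3, 2 blocks, and largest block 2, the block sizes (in nonincreasing order) are [2, 1].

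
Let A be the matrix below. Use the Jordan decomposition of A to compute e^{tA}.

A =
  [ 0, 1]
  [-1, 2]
e^{tA} =
  [-t*exp(t) + exp(t), t*exp(t)]
  [-t*exp(t), t*exp(t) + exp(t)]

Strategy: write A = P · J · P⁻¹ where J is a Jordan canonical form, so e^{tA} = P · e^{tJ} · P⁻¹, and e^{tJ} can be computed block-by-block.

A has Jordan form
J =
  [1, 1]
  [0, 1]
(up to reordering of blocks).

Per-block formulas:
  For a 2×2 Jordan block J_2(1): exp(t · J_2(1)) = e^(1t)·(I + t·N), where N is the 2×2 nilpotent shift.

After assembling e^{tJ} and conjugating by P, we get:

e^{tA} =
  [-t*exp(t) + exp(t), t*exp(t)]
  [-t*exp(t), t*exp(t) + exp(t)]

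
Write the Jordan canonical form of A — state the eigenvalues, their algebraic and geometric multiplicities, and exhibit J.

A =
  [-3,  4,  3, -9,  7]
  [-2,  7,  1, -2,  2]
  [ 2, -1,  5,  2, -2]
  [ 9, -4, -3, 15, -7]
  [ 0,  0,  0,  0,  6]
J_3(6) ⊕ J_1(6) ⊕ J_1(6)

The characteristic polynomial is
  det(x·I − A) = x^5 - 30*x^4 + 360*x^3 - 2160*x^2 + 6480*x - 7776 = (x - 6)^5

Eigenvalues and multiplicities (the geometric multiplicity of λ is n − rank(A − λI), which equals the number of Jordan blocks for λ):
  λ = 6: algebraic multiplicity = 5, geometric multiplicity = 3

Determining the block sizes for each eigenvalue:
  λ = 6: with am = 5 and gm = 3, the partition is not yet determined (e.g. several partitions of 5 into 3 parts exist). Let N = A − (6)·I. Computing rank(N^1) = 2, rank(N^2) = 1, rank(N^3) = 0; the number of blocks of size ≥ j is rank(N^{j−1}) − rank(N^j), giving [3, 1, 1]. So we have 1 block(s) of size 3, 2 block(s) of size 1 → block sizes [3, 1, 1]

Assembling the blocks gives a Jordan form
J =
  [6, 1, 0, 0, 0]
  [0, 6, 1, 0, 0]
  [0, 0, 6, 0, 0]
  [0, 0, 0, 6, 0]
  [0, 0, 0, 0, 6]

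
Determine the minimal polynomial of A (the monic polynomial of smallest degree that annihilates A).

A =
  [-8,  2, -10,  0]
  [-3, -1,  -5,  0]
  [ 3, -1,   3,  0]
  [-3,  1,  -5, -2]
x^2 + 4*x + 4

The characteristic polynomial is χ_A(x) = (x + 2)^4, so the eigenvalues are known. The minimal polynomial is
  m_A(x) = Π_λ (x − λ)^{k_λ}
where k_λ is the size of the *largest* Jordan block for λ (equivalently, the smallest k with (A − λI)^k v = 0 for every generalised eigenvector v of λ).

  λ = -2: largest Jordan block has size 2, contributing (x + 2)^2

So m_A(x) = (x + 2)^2 = x^2 + 4*x + 4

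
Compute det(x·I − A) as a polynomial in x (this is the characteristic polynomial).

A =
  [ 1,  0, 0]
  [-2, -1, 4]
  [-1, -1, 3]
x^3 - 3*x^2 + 3*x - 1

Expanding det(x·I − A) (e.g. by cofactor expansion or by noting that A is similar to its Jordan form J, which has the same characteristic polynomial as A) gives
  χ_A(x) = x^3 - 3*x^2 + 3*x - 1
which factors as (x - 1)^3. The eigenvalues (with algebraic multiplicities) are λ = 1 with multiplicity 3.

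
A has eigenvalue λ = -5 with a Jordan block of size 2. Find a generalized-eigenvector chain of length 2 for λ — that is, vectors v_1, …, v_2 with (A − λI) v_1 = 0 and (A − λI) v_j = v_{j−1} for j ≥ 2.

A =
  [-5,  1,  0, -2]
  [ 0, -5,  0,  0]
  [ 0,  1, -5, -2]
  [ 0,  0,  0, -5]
A Jordan chain for λ = -5 of length 2:
v_1 = (1, 0, 1, 0)ᵀ
v_2 = (0, 1, 0, 0)ᵀ

Let N = A − (-5)·I. We want v_2 with N^2 v_2 = 0 but N^1 v_2 ≠ 0; then v_{j-1} := N · v_j for j = 2, …, 2.

Pick v_2 = (0, 1, 0, 0)ᵀ.
Then v_1 = N · v_2 = (1, 0, 1, 0)ᵀ.

Sanity check: (A − (-5)·I) v_1 = (0, 0, 0, 0)ᵀ = 0. ✓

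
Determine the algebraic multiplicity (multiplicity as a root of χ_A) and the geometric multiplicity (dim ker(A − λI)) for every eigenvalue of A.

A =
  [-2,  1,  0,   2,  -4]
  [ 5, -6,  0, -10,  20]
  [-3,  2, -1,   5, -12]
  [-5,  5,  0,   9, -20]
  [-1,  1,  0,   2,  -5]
λ = -1: alg = 5, geom = 3

Step 1 — factor the characteristic polynomial to read off the algebraic multiplicities:
  χ_A(x) = (x + 1)^5

Step 2 — compute geometric multiplicities via the rank-nullity identity g(λ) = n − rank(A − λI):
  rank(A − (-1)·I) = 2, so dim ker(A − (-1)·I) = n − 2 = 3

Summary:
  λ = -1: algebraic multiplicity = 5, geometric multiplicity = 3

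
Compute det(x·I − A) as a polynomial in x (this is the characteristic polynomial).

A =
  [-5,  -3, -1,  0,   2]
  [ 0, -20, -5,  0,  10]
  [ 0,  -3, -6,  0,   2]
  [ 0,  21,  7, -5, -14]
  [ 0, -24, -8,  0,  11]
x^5 + 25*x^4 + 250*x^3 + 1250*x^2 + 3125*x + 3125

Expanding det(x·I − A) (e.g. by cofactor expansion or by noting that A is similar to its Jordan form J, which has the same characteristic polynomial as A) gives
  χ_A(x) = x^5 + 25*x^4 + 250*x^3 + 1250*x^2 + 3125*x + 3125
which factors as (x + 5)^5. The eigenvalues (with algebraic multiplicities) are λ = -5 with multiplicity 5.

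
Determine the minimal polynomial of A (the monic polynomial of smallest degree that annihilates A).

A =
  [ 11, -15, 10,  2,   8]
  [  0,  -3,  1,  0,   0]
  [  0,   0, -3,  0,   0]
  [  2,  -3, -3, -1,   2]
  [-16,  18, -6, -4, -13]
x^4 + 6*x^3 - 54*x - 81

The characteristic polynomial is χ_A(x) = (x - 3)*(x + 3)^4, so the eigenvalues are known. The minimal polynomial is
  m_A(x) = Π_λ (x − λ)^{k_λ}
where k_λ is the size of the *largest* Jordan block for λ (equivalently, the smallest k with (A − λI)^k v = 0 for every generalised eigenvector v of λ).

  λ = -3: largest Jordan block has size 3, contributing (x + 3)^3
  λ = 3: largest Jordan block has size 1, contributing (x − 3)

So m_A(x) = (x - 3)*(x + 3)^3 = x^4 + 6*x^3 - 54*x - 81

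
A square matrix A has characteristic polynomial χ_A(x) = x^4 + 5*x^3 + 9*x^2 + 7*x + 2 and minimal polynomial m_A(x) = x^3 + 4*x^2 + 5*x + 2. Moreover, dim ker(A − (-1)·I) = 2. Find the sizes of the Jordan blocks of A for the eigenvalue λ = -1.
Block sizes for λ = -1: [2, 1]

Step 1 — from the characteristic polynomial, algebraic multiplicity of λ = -1 is 3. From dim ker(A − (-1)·I) = 2, there are exactly 2 Jordan blocks for λ = -1.
Step 2 — from the minimal polynomial, the factor (x + 1)^2 tells us the largest block for λ = -1 has size 2.
Step 3 — with total size 3, 2 blocks, and largest block 2, the block sizes (in nonincreasing order) are [2, 1].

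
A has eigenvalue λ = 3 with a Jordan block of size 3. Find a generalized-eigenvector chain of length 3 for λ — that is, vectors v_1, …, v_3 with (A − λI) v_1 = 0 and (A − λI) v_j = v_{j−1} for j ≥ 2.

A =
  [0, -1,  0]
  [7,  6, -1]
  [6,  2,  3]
A Jordan chain for λ = 3 of length 3:
v_1 = (2, -6, -4)ᵀ
v_2 = (-3, 7, 6)ᵀ
v_3 = (1, 0, 0)ᵀ

Let N = A − (3)·I. We want v_3 with N^3 v_3 = 0 but N^2 v_3 ≠ 0; then v_{j-1} := N · v_j for j = 3, …, 2.

Pick v_3 = (1, 0, 0)ᵀ.
Then v_2 = N · v_3 = (-3, 7, 6)ᵀ.
Then v_1 = N · v_2 = (2, -6, -4)ᵀ.

Sanity check: (A − (3)·I) v_1 = (0, 0, 0)ᵀ = 0. ✓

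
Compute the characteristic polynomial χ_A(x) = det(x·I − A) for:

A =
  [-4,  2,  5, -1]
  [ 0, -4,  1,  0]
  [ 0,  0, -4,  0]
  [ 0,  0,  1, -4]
x^4 + 16*x^3 + 96*x^2 + 256*x + 256

Expanding det(x·I − A) (e.g. by cofactor expansion or by noting that A is similar to its Jordan form J, which has the same characteristic polynomial as A) gives
  χ_A(x) = x^4 + 16*x^3 + 96*x^2 + 256*x + 256
which factors as (x + 4)^4. The eigenvalues (with algebraic multiplicities) are λ = -4 with multiplicity 4.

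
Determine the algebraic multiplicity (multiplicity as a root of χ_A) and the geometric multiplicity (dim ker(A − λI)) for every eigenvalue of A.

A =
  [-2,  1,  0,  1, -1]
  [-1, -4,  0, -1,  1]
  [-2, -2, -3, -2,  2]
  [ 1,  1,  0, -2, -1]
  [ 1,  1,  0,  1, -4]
λ = -3: alg = 5, geom = 4

Step 1 — factor the characteristic polynomial to read off the algebraic multiplicities:
  χ_A(x) = (x + 3)^5

Step 2 — compute geometric multiplicities via the rank-nullity identity g(λ) = n − rank(A − λI):
  rank(A − (-3)·I) = 1, so dim ker(A − (-3)·I) = n − 1 = 4

Summary:
  λ = -3: algebraic multiplicity = 5, geometric multiplicity = 4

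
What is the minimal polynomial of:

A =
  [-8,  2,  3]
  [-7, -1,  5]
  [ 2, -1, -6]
x^3 + 15*x^2 + 75*x + 125

The characteristic polynomial is χ_A(x) = (x + 5)^3, so the eigenvalues are known. The minimal polynomial is
  m_A(x) = Π_λ (x − λ)^{k_λ}
where k_λ is the size of the *largest* Jordan block for λ (equivalently, the smallest k with (A − λI)^k v = 0 for every generalised eigenvector v of λ).

  λ = -5: largest Jordan block has size 3, contributing (x + 5)^3

So m_A(x) = (x + 5)^3 = x^3 + 15*x^2 + 75*x + 125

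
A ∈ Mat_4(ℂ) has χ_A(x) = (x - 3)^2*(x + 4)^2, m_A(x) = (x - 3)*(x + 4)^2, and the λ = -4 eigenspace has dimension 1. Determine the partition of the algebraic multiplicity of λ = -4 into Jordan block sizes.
Block sizes for λ = -4: [2]

Step 1 — from the characteristic polynomial, algebraic multiplicity of λ = -4 is 2. From dim ker(A − (-4)·I) = 1, there are exactly 1 Jordan blocks for λ = -4.
Step 2 — from the minimal polynomial, the factor (x + 4)^2 tells us the largest block for λ = -4 has size 2.
Step 3 — with total size 2, 1 blocks, and largest block 2, the block sizes (in nonincreasing order) are [2].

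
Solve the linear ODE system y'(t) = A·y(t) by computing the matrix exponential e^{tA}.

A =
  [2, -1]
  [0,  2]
e^{tA} =
  [exp(2*t), -t*exp(2*t)]
  [0, exp(2*t)]

Strategy: write A = P · J · P⁻¹ where J is a Jordan canonical form, so e^{tA} = P · e^{tJ} · P⁻¹, and e^{tJ} can be computed block-by-block.

A has Jordan form
J =
  [2, 1]
  [0, 2]
(up to reordering of blocks).

Per-block formulas:
  For a 2×2 Jordan block J_2(2): exp(t · J_2(2)) = e^(2t)·(I + t·N), where N is the 2×2 nilpotent shift.

After assembling e^{tJ} and conjugating by P, we get:

e^{tA} =
  [exp(2*t), -t*exp(2*t)]
  [0, exp(2*t)]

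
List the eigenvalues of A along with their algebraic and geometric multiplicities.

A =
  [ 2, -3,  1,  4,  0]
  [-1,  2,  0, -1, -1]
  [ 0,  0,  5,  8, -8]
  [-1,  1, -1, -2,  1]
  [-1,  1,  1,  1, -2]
λ = 1: alg = 5, geom = 2

Step 1 — factor the characteristic polynomial to read off the algebraic multiplicities:
  χ_A(x) = (x - 1)^5

Step 2 — compute geometric multiplicities via the rank-nullity identity g(λ) = n − rank(A − λI):
  rank(A − (1)·I) = 3, so dim ker(A − (1)·I) = n − 3 = 2

Summary:
  λ = 1: algebraic multiplicity = 5, geometric multiplicity = 2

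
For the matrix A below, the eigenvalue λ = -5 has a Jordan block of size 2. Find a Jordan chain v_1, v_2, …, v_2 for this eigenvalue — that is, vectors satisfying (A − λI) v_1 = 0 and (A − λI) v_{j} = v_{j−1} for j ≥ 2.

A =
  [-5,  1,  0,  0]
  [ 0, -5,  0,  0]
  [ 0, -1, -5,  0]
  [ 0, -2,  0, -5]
A Jordan chain for λ = -5 of length 2:
v_1 = (1, 0, -1, -2)ᵀ
v_2 = (0, 1, 0, 0)ᵀ

Let N = A − (-5)·I. We want v_2 with N^2 v_2 = 0 but N^1 v_2 ≠ 0; then v_{j-1} := N · v_j for j = 2, …, 2.

Pick v_2 = (0, 1, 0, 0)ᵀ.
Then v_1 = N · v_2 = (1, 0, -1, -2)ᵀ.

Sanity check: (A − (-5)·I) v_1 = (0, 0, 0, 0)ᵀ = 0. ✓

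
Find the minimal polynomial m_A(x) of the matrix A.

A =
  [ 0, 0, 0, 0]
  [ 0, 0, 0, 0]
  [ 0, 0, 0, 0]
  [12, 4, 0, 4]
x^2 - 4*x

The characteristic polynomial is χ_A(x) = x^3*(x - 4), so the eigenvalues are known. The minimal polynomial is
  m_A(x) = Π_λ (x − λ)^{k_λ}
where k_λ is the size of the *largest* Jordan block for λ (equivalently, the smallest k with (A − λI)^k v = 0 for every generalised eigenvector v of λ).

  λ = 0: largest Jordan block has size 1, contributing (x − 0)
  λ = 4: largest Jordan block has size 1, contributing (x − 4)

So m_A(x) = x*(x - 4) = x^2 - 4*x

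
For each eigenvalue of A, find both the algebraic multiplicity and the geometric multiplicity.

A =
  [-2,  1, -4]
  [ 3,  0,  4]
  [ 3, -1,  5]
λ = 1: alg = 3, geom = 2

Step 1 — factor the characteristic polynomial to read off the algebraic multiplicities:
  χ_A(x) = (x - 1)^3

Step 2 — compute geometric multiplicities via the rank-nullity identity g(λ) = n − rank(A − λI):
  rank(A − (1)·I) = 1, so dim ker(A − (1)·I) = n − 1 = 2

Summary:
  λ = 1: algebraic multiplicity = 3, geometric multiplicity = 2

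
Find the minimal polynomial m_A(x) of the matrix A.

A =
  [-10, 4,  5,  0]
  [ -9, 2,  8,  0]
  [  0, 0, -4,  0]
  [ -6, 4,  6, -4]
x^3 + 12*x^2 + 48*x + 64

The characteristic polynomial is χ_A(x) = (x + 4)^4, so the eigenvalues are known. The minimal polynomial is
  m_A(x) = Π_λ (x − λ)^{k_λ}
where k_λ is the size of the *largest* Jordan block for λ (equivalently, the smallest k with (A − λI)^k v = 0 for every generalised eigenvector v of λ).

  λ = -4: largest Jordan block has size 3, contributing (x + 4)^3

So m_A(x) = (x + 4)^3 = x^3 + 12*x^2 + 48*x + 64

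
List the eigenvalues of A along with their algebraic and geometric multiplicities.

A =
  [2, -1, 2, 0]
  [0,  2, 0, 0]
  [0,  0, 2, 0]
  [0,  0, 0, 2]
λ = 2: alg = 4, geom = 3

Step 1 — factor the characteristic polynomial to read off the algebraic multiplicities:
  χ_A(x) = (x - 2)^4

Step 2 — compute geometric multiplicities via the rank-nullity identity g(λ) = n − rank(A − λI):
  rank(A − (2)·I) = 1, so dim ker(A − (2)·I) = n − 1 = 3

Summary:
  λ = 2: algebraic multiplicity = 4, geometric multiplicity = 3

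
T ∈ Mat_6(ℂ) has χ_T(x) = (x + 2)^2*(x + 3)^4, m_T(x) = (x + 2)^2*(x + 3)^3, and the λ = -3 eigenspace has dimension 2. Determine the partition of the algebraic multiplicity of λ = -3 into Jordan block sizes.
Block sizes for λ = -3: [3, 1]

Step 1 — from the characteristic polynomial, algebraic multiplicity of λ = -3 is 4. From dim ker(T − (-3)·I) = 2, there are exactly 2 Jordan blocks for λ = -3.
Step 2 — from the minimal polynomial, the factor (x + 3)^3 tells us the largest block for λ = -3 has size 3.
Step 3 — with total size 4, 2 blocks, and largest block 3, the block sizes (in nonincreasing order) are [3, 1].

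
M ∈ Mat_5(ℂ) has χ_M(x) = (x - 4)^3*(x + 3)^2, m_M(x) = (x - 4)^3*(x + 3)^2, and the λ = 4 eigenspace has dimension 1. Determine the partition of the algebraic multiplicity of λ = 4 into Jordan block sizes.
Block sizes for λ = 4: [3]

Step 1 — from the characteristic polynomial, algebraic multiplicity of λ = 4 is 3. From dim ker(M − (4)·I) = 1, there are exactly 1 Jordan blocks for λ = 4.
Step 2 — from the minimal polynomial, the factor (x − 4)^3 tells us the largest block for λ = 4 has size 3.
Step 3 — with total size 3, 1 blocks, and largest block 3, the block sizes (in nonincreasing order) are [3].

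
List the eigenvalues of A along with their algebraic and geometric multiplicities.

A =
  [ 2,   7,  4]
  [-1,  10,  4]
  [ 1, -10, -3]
λ = 3: alg = 3, geom = 1

Step 1 — factor the characteristic polynomial to read off the algebraic multiplicities:
  χ_A(x) = (x - 3)^3

Step 2 — compute geometric multiplicities via the rank-nullity identity g(λ) = n − rank(A − λI):
  rank(A − (3)·I) = 2, so dim ker(A − (3)·I) = n − 2 = 1

Summary:
  λ = 3: algebraic multiplicity = 3, geometric multiplicity = 1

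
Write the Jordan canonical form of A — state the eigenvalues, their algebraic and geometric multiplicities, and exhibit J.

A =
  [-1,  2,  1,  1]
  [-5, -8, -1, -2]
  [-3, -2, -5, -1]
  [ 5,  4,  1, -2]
J_3(-4) ⊕ J_1(-4)

The characteristic polynomial is
  det(x·I − A) = x^4 + 16*x^3 + 96*x^2 + 256*x + 256 = (x + 4)^4

Eigenvalues and multiplicities (the geometric multiplicity of λ is n − rank(A − λI), which equals the number of Jordan blocks for λ):
  λ = -4: algebraic multiplicity = 4, geometric multiplicity = 2

Determining the block sizes for each eigenvalue:
  λ = -4: with am = 4 and gm = 2, the partition is not yet determined (e.g. several partitions of 4 into 2 parts exist). Let N = A − (-4)·I. Computing rank(N^1) = 2, rank(N^2) = 1, rank(N^3) = 0; the number of blocks of size ≥ j is rank(N^{j−1}) − rank(N^j), giving [2, 1, 1]. So we have 1 block(s) of size 3, 1 block(s) of size 1 → block sizes [3, 1]

Assembling the blocks gives a Jordan form
J =
  [-4,  1,  0,  0]
  [ 0, -4,  1,  0]
  [ 0,  0, -4,  0]
  [ 0,  0,  0, -4]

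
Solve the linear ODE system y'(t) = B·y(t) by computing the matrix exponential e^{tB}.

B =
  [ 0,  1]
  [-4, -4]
e^{tB} =
  [2*t*exp(-2*t) + exp(-2*t), t*exp(-2*t)]
  [-4*t*exp(-2*t), -2*t*exp(-2*t) + exp(-2*t)]

Strategy: write B = P · J · P⁻¹ where J is a Jordan canonical form, so e^{tB} = P · e^{tJ} · P⁻¹, and e^{tJ} can be computed block-by-block.

B has Jordan form
J =
  [-2,  1]
  [ 0, -2]
(up to reordering of blocks).

Per-block formulas:
  For a 2×2 Jordan block J_2(-2): exp(t · J_2(-2)) = e^(-2t)·(I + t·N), where N is the 2×2 nilpotent shift.

After assembling e^{tJ} and conjugating by P, we get:

e^{tB} =
  [2*t*exp(-2*t) + exp(-2*t), t*exp(-2*t)]
  [-4*t*exp(-2*t), -2*t*exp(-2*t) + exp(-2*t)]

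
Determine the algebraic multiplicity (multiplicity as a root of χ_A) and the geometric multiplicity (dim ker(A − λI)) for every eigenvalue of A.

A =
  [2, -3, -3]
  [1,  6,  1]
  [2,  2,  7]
λ = 5: alg = 3, geom = 2

Step 1 — factor the characteristic polynomial to read off the algebraic multiplicities:
  χ_A(x) = (x - 5)^3

Step 2 — compute geometric multiplicities via the rank-nullity identity g(λ) = n − rank(A − λI):
  rank(A − (5)·I) = 1, so dim ker(A − (5)·I) = n − 1 = 2

Summary:
  λ = 5: algebraic multiplicity = 3, geometric multiplicity = 2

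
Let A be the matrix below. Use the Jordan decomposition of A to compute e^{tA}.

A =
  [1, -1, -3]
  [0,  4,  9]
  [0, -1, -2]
e^{tA} =
  [exp(t), -t*exp(t), -3*t*exp(t)]
  [0, 3*t*exp(t) + exp(t), 9*t*exp(t)]
  [0, -t*exp(t), -3*t*exp(t) + exp(t)]

Strategy: write A = P · J · P⁻¹ where J is a Jordan canonical form, so e^{tA} = P · e^{tJ} · P⁻¹, and e^{tJ} can be computed block-by-block.

A has Jordan form
J =
  [1, 1, 0]
  [0, 1, 0]
  [0, 0, 1]
(up to reordering of blocks).

Per-block formulas:
  For a 2×2 Jordan block J_2(1): exp(t · J_2(1)) = e^(1t)·(I + t·N), where N is the 2×2 nilpotent shift.
  For a 1×1 block at λ = 1: exp(t · [1]) = [e^(1t)].

After assembling e^{tJ} and conjugating by P, we get:

e^{tA} =
  [exp(t), -t*exp(t), -3*t*exp(t)]
  [0, 3*t*exp(t) + exp(t), 9*t*exp(t)]
  [0, -t*exp(t), -3*t*exp(t) + exp(t)]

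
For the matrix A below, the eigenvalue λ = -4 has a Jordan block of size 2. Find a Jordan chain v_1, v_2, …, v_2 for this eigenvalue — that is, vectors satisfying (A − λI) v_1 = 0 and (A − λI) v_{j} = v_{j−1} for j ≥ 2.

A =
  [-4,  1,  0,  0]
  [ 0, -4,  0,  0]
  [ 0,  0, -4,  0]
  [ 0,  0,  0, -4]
A Jordan chain for λ = -4 of length 2:
v_1 = (1, 0, 0, 0)ᵀ
v_2 = (0, 1, 0, 0)ᵀ

Let N = A − (-4)·I. We want v_2 with N^2 v_2 = 0 but N^1 v_2 ≠ 0; then v_{j-1} := N · v_j for j = 2, …, 2.

Pick v_2 = (0, 1, 0, 0)ᵀ.
Then v_1 = N · v_2 = (1, 0, 0, 0)ᵀ.

Sanity check: (A − (-4)·I) v_1 = (0, 0, 0, 0)ᵀ = 0. ✓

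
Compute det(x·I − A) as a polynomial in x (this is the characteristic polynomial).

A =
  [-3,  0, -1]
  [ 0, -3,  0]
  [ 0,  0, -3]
x^3 + 9*x^2 + 27*x + 27

Expanding det(x·I − A) (e.g. by cofactor expansion or by noting that A is similar to its Jordan form J, which has the same characteristic polynomial as A) gives
  χ_A(x) = x^3 + 9*x^2 + 27*x + 27
which factors as (x + 3)^3. The eigenvalues (with algebraic multiplicities) are λ = -3 with multiplicity 3.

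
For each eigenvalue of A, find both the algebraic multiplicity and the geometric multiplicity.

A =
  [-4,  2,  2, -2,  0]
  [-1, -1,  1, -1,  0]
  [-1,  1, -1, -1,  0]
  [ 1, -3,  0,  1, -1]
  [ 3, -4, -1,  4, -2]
λ = -2: alg = 2, geom = 2; λ = -1: alg = 3, geom = 1

Step 1 — factor the characteristic polynomial to read off the algebraic multiplicities:
  χ_A(x) = (x + 1)^3*(x + 2)^2

Step 2 — compute geometric multiplicities via the rank-nullity identity g(λ) = n − rank(A − λI):
  rank(A − (-2)·I) = 3, so dim ker(A − (-2)·I) = n − 3 = 2
  rank(A − (-1)·I) = 4, so dim ker(A − (-1)·I) = n − 4 = 1

Summary:
  λ = -2: algebraic multiplicity = 2, geometric multiplicity = 2
  λ = -1: algebraic multiplicity = 3, geometric multiplicity = 1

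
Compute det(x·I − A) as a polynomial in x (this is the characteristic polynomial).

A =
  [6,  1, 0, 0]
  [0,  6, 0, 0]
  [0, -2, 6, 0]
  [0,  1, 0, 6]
x^4 - 24*x^3 + 216*x^2 - 864*x + 1296

Expanding det(x·I − A) (e.g. by cofactor expansion or by noting that A is similar to its Jordan form J, which has the same characteristic polynomial as A) gives
  χ_A(x) = x^4 - 24*x^3 + 216*x^2 - 864*x + 1296
which factors as (x - 6)^4. The eigenvalues (with algebraic multiplicities) are λ = 6 with multiplicity 4.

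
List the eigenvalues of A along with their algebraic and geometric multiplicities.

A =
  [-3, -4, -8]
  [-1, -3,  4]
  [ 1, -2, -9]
λ = -5: alg = 3, geom = 2

Step 1 — factor the characteristic polynomial to read off the algebraic multiplicities:
  χ_A(x) = (x + 5)^3

Step 2 — compute geometric multiplicities via the rank-nullity identity g(λ) = n − rank(A − λI):
  rank(A − (-5)·I) = 1, so dim ker(A − (-5)·I) = n − 1 = 2

Summary:
  λ = -5: algebraic multiplicity = 3, geometric multiplicity = 2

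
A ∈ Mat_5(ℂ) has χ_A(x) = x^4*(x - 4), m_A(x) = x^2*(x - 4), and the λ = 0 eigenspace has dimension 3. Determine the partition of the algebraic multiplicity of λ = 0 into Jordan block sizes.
Block sizes for λ = 0: [2, 1, 1]

Step 1 — from the characteristic polynomial, algebraic multiplicity of λ = 0 is 4. From dim ker(A − (0)·I) = 3, there are exactly 3 Jordan blocks for λ = 0.
Step 2 — from the minimal polynomial, the factor (x − 0)^2 tells us the largest block for λ = 0 has size 2.
Step 3 — with total size 4, 3 blocks, and largest block 2, the block sizes (in nonincreasing order) are [2, 1, 1].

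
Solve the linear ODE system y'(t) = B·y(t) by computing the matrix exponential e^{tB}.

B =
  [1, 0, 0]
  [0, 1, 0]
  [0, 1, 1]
e^{tB} =
  [exp(t), 0, 0]
  [0, exp(t), 0]
  [0, t*exp(t), exp(t)]

Strategy: write B = P · J · P⁻¹ where J is a Jordan canonical form, so e^{tB} = P · e^{tJ} · P⁻¹, and e^{tJ} can be computed block-by-block.

B has Jordan form
J =
  [1, 1, 0]
  [0, 1, 0]
  [0, 0, 1]
(up to reordering of blocks).

Per-block formulas:
  For a 1×1 block at λ = 1: exp(t · [1]) = [e^(1t)].
  For a 2×2 Jordan block J_2(1): exp(t · J_2(1)) = e^(1t)·(I + t·N), where N is the 2×2 nilpotent shift.

After assembling e^{tJ} and conjugating by P, we get:

e^{tB} =
  [exp(t), 0, 0]
  [0, exp(t), 0]
  [0, t*exp(t), exp(t)]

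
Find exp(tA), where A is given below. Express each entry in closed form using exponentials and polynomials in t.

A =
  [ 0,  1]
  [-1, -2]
e^{tA} =
  [t*exp(-t) + exp(-t), t*exp(-t)]
  [-t*exp(-t), -t*exp(-t) + exp(-t)]

Strategy: write A = P · J · P⁻¹ where J is a Jordan canonical form, so e^{tA} = P · e^{tJ} · P⁻¹, and e^{tJ} can be computed block-by-block.

A has Jordan form
J =
  [-1,  1]
  [ 0, -1]
(up to reordering of blocks).

Per-block formulas:
  For a 2×2 Jordan block J_2(-1): exp(t · J_2(-1)) = e^(-1t)·(I + t·N), where N is the 2×2 nilpotent shift.

After assembling e^{tJ} and conjugating by P, we get:

e^{tA} =
  [t*exp(-t) + exp(-t), t*exp(-t)]
  [-t*exp(-t), -t*exp(-t) + exp(-t)]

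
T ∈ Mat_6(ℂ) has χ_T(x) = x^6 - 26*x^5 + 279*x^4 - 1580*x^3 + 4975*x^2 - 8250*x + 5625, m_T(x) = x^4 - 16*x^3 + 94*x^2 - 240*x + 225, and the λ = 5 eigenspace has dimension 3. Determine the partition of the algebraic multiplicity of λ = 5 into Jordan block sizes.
Block sizes for λ = 5: [2, 1, 1]

Step 1 — from the characteristic polynomial, algebraic multiplicity of λ = 5 is 4. From dim ker(T − (5)·I) = 3, there are exactly 3 Jordan blocks for λ = 5.
Step 2 — from the minimal polynomial, the factor (x − 5)^2 tells us the largest block for λ = 5 has size 2.
Step 3 — with total size 4, 3 blocks, and largest block 2, the block sizes (in nonincreasing order) are [2, 1, 1].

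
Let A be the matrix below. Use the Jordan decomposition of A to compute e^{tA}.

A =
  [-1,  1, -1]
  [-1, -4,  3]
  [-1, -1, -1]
e^{tA} =
  [t^2*exp(-2*t)/2 + t*exp(-2*t) + exp(-2*t), t*exp(-2*t), t^2*exp(-2*t)/2 - t*exp(-2*t)]
  [-t^2*exp(-2*t) - t*exp(-2*t), -2*t*exp(-2*t) + exp(-2*t), -t^2*exp(-2*t) + 3*t*exp(-2*t)]
  [-t^2*exp(-2*t)/2 - t*exp(-2*t), -t*exp(-2*t), -t^2*exp(-2*t)/2 + t*exp(-2*t) + exp(-2*t)]

Strategy: write A = P · J · P⁻¹ where J is a Jordan canonical form, so e^{tA} = P · e^{tJ} · P⁻¹, and e^{tJ} can be computed block-by-block.

A has Jordan form
J =
  [-2,  1,  0]
  [ 0, -2,  1]
  [ 0,  0, -2]
(up to reordering of blocks).

Per-block formulas:
  For a 3×3 Jordan block J_3(-2): exp(t · J_3(-2)) = e^(-2t)·(I + t·N + (t^2/2)·N^2), where N is the 3×3 nilpotent shift.

After assembling e^{tJ} and conjugating by P, we get:

e^{tA} =
  [t^2*exp(-2*t)/2 + t*exp(-2*t) + exp(-2*t), t*exp(-2*t), t^2*exp(-2*t)/2 - t*exp(-2*t)]
  [-t^2*exp(-2*t) - t*exp(-2*t), -2*t*exp(-2*t) + exp(-2*t), -t^2*exp(-2*t) + 3*t*exp(-2*t)]
  [-t^2*exp(-2*t)/2 - t*exp(-2*t), -t*exp(-2*t), -t^2*exp(-2*t)/2 + t*exp(-2*t) + exp(-2*t)]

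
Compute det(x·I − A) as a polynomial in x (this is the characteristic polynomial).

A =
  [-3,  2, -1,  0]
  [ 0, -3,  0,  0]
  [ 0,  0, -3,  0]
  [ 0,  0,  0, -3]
x^4 + 12*x^3 + 54*x^2 + 108*x + 81

Expanding det(x·I − A) (e.g. by cofactor expansion or by noting that A is similar to its Jordan form J, which has the same characteristic polynomial as A) gives
  χ_A(x) = x^4 + 12*x^3 + 54*x^2 + 108*x + 81
which factors as (x + 3)^4. The eigenvalues (with algebraic multiplicities) are λ = -3 with multiplicity 4.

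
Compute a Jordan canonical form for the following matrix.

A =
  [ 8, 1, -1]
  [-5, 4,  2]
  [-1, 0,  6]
J_3(6)

The characteristic polynomial is
  det(x·I − A) = x^3 - 18*x^2 + 108*x - 216 = (x - 6)^3

Eigenvalues and multiplicities (the geometric multiplicity of λ is n − rank(A − λI), which equals the number of Jordan blocks for λ):
  λ = 6: algebraic multiplicity = 3, geometric multiplicity = 1

Determining the block sizes for each eigenvalue:
  λ = 6: one block (gm = 1), so the single block has size am = 3 → block sizes [3]

Assembling the blocks gives a Jordan form
J =
  [6, 1, 0]
  [0, 6, 1]
  [0, 0, 6]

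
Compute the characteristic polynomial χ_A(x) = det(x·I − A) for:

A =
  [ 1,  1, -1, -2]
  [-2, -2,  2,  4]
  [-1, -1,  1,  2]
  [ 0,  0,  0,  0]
x^4

Expanding det(x·I − A) (e.g. by cofactor expansion or by noting that A is similar to its Jordan form J, which has the same characteristic polynomial as A) gives
  χ_A(x) = x^4
which factors as x^4. The eigenvalues (with algebraic multiplicities) are λ = 0 with multiplicity 4.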